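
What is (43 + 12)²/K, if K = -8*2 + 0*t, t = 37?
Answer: -3025/16 ≈ -189.06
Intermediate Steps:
K = -16 (K = -8*2 + 0*37 = -16 + 0 = -16)
(43 + 12)²/K = (43 + 12)²/(-16) = 55²*(-1/16) = 3025*(-1/16) = -3025/16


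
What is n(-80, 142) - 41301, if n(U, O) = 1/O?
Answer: -5864741/142 ≈ -41301.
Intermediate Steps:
n(-80, 142) - 41301 = 1/142 - 41301 = -5864741/142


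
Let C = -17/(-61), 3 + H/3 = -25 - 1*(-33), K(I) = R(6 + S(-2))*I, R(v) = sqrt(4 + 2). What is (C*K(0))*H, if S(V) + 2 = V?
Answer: 0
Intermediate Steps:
S(V) = -2 + V
R(v) = sqrt(6)
K(I) = I*sqrt(6) (K(I) = sqrt(6)*I = I*sqrt(6))
H = 15 (H = -9 + 3*(-25 - 1*(-33)) = -9 + 3*(-25 + 33) = -9 + 3*8 = -9 + 24 = 15)
C = 17/61 (C = -17*(-1/61) = 17/61 ≈ 0.27869)
(C*K(0))*H = (17*(0*sqrt(6))/61)*15 = ((17/61)*0)*15 = 0*15 = 0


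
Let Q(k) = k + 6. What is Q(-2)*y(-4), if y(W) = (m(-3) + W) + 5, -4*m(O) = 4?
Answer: 0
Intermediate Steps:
Q(k) = 6 + k
m(O) = -1 (m(O) = -1/4*4 = -1)
y(W) = 4 + W (y(W) = (-1 + W) + 5 = 4 + W)
Q(-2)*y(-4) = (6 - 2)*(4 - 4) = 4*0 = 0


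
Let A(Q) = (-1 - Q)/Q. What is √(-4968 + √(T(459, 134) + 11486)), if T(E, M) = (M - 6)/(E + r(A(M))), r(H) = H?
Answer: √(-231005844648 + 2273*√4806879879102)/6819 ≈ 69.72*I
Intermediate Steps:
A(Q) = (-1 - Q)/Q
T(E, M) = (-6 + M)/(E + (-1 - M)/M) (T(E, M) = (M - 6)/(E + (-1 - M)/M) = (-6 + M)/(E + (-1 - M)/M))
√(-4968 + √(T(459, 134) + 11486)) = √(-4968 + √(134*(-6 + 134)/(-1 - 1*134 + 459*134) + 11486)) = √(-4968 + √(134*128/(-1 - 134 + 61506) + 11486)) = √(-4968 + √(134*128/61371 + 11486)) = √(-4968 + √(134*(1/61371)*128 + 11486)) = √(-4968 + √(17152/61371 + 11486)) = √(-4968 + √(704924458/61371)) = √(-4968 + √4806879879102/20457)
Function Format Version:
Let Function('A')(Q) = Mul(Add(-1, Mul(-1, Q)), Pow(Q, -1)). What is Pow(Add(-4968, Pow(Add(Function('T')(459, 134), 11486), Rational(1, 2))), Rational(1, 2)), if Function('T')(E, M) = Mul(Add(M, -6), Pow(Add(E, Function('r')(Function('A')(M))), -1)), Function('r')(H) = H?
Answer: Mul(Rational(1, 6819), Pow(Add(-231005844648, Mul(2273, Pow(4806879879102, Rational(1, 2)))), Rational(1, 2))) ≈ Mul(69.720, I)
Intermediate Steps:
Function('A')(Q) = Mul(Pow(Q, -1), Add(-1, Mul(-1, Q)))
Function('T')(E, M) = Mul(Pow(Add(E, Mul(Pow(M, -1), Add(-1, Mul(-1, M)))), -1), Add(-6, M)) (Function('T')(E, M) = Mul(Add(M, -6), Pow(Add(E, Mul(Pow(M, -1), Add(-1, Mul(-1, M)))), -1)) = Mul(Add(-6, M), Pow(Add(E, Mul(Pow(M, -1), Add(-1, Mul(-1, M)))), -1)) = Mul(Pow(Add(E, Mul(Pow(M, -1), Add(-1, Mul(-1, M)))), -1), Add(-6, M)))
Pow(Add(-4968, Pow(Add(Function('T')(459, 134), 11486), Rational(1, 2))), Rational(1, 2)) = Pow(Add(-4968, Pow(Add(Mul(134, Pow(Add(-1, Mul(-1, 134), Mul(459, 134)), -1), Add(-6, 134)), 11486), Rational(1, 2))), Rational(1, 2)) = Pow(Add(-4968, Pow(Add(Mul(134, Pow(Add(-1, -134, 61506), -1), 128), 11486), Rational(1, 2))), Rational(1, 2)) = Pow(Add(-4968, Pow(Add(Mul(134, Pow(61371, -1), 128), 11486), Rational(1, 2))), Rational(1, 2)) = Pow(Add(-4968, Pow(Add(Mul(134, Rational(1, 61371), 128), 11486), Rational(1, 2))), Rational(1, 2)) = Pow(Add(-4968, Pow(Add(Rational(17152, 61371), 11486), Rational(1, 2))), Rational(1, 2)) = Pow(Add(-4968, Pow(Rational(704924458, 61371), Rational(1, 2))), Rational(1, 2)) = Pow(Add(-4968, Mul(Rational(1, 20457), Pow(4806879879102, Rational(1, 2)))), Rational(1, 2))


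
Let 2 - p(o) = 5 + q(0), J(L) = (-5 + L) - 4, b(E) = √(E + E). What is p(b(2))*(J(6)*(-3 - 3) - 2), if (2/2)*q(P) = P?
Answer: -48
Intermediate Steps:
q(P) = P
b(E) = √2*√E (b(E) = √(2*E) = √2*√E)
J(L) = -9 + L
p(o) = -3 (p(o) = 2 - (5 + 0) = 2 - 1*5 = 2 - 5 = -3)
p(b(2))*(J(6)*(-3 - 3) - 2) = -3*((-9 + 6)*(-3 - 3) - 2) = -3*(-3*(-6) - 2) = -3*(18 - 2) = -3*16 = -48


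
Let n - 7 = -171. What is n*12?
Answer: -1968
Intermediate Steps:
n = -164 (n = 7 - 171 = -164)
n*12 = -164*12 = -1968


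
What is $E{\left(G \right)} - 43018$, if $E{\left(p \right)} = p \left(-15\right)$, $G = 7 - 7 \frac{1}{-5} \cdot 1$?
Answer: $-43144$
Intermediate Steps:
$G = \frac{42}{5}$ ($G = 7 - 7 \left(\left(- \frac{1}{5}\right) 1\right) = 7 - - \frac{7}{5} = 7 + \frac{7}{5} = \frac{42}{5} \approx 8.4$)
$E{\left(p \right)} = - 15 p$
$E{\left(G \right)} - 43018 = \left(-15\right) \frac{42}{5} - 43018 = -126 - 43018 = -43144$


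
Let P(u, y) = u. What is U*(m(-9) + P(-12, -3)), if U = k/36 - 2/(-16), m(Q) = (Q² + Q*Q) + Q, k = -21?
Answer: -517/8 ≈ -64.625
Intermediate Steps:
m(Q) = Q + 2*Q² (m(Q) = (Q² + Q²) + Q = 2*Q² + Q = Q + 2*Q²)
U = -11/24 (U = -21/36 - 2/(-16) = -21*1/36 - 2*(-1/16) = -7/12 + ⅛ = -11/24 ≈ -0.45833)
U*(m(-9) + P(-12, -3)) = -11*(-9*(1 + 2*(-9)) - 12)/24 = -11*(-9*(1 - 18) - 12)/24 = -11*(-9*(-17) - 12)/24 = -11*(153 - 12)/24 = -11/24*141 = -517/8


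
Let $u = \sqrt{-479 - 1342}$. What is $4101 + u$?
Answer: $4101 + i \sqrt{1821} \approx 4101.0 + 42.673 i$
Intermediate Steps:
$u = i \sqrt{1821}$ ($u = \sqrt{-1821} = i \sqrt{1821} \approx 42.673 i$)
$4101 + u = 4101 + i \sqrt{1821}$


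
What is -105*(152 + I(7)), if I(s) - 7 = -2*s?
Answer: -15225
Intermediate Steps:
I(s) = 7 - 2*s
-105*(152 + I(7)) = -105*(152 + (7 - 2*7)) = -105*(152 + (7 - 14)) = -105*(152 - 7) = -105*145 = -15225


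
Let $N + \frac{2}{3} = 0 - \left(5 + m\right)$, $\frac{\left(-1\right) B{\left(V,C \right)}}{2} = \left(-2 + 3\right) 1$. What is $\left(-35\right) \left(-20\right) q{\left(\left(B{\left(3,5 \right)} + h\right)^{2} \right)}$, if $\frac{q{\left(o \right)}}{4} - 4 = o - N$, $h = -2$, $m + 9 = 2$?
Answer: $\frac{156800}{3} \approx 52267.0$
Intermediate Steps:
$m = -7$ ($m = -9 + 2 = -7$)
$B{\left(V,C \right)} = -2$ ($B{\left(V,C \right)} = - 2 \left(-2 + 3\right) 1 = - 2 \cdot 1 \cdot 1 = \left(-2\right) 1 = -2$)
$N = \frac{4}{3}$ ($N = - \frac{2}{3} + \left(0 - -2\right) = - \frac{2}{3} + \left(0 + \left(-5 + 7\right)\right) = - \frac{2}{3} + \left(0 + 2\right) = - \frac{2}{3} + 2 = \frac{4}{3} \approx 1.3333$)
$q{\left(o \right)} = \frac{32}{3} + 4 o$ ($q{\left(o \right)} = 16 + 4 \left(o - \frac{4}{3}\right) = 16 + 4 \left(- \frac{4}{3} + o\right) = 16 + \left(- \frac{16}{3} + 4 o\right) = \frac{32}{3} + 4 o$)
$\left(-35\right) \left(-20\right) q{\left(\left(B{\left(3,5 \right)} + h\right)^{2} \right)} = \left(-35\right) \left(-20\right) \left(\frac{32}{3} + 4 \left(-2 - 2\right)^{2}\right) = 700 \left(\frac{32}{3} + 4 \left(-4\right)^{2}\right) = 700 \left(\frac{32}{3} + 4 \cdot 16\right) = 700 \left(\frac{32}{3} + 64\right) = 700 \cdot \frac{224}{3} = \frac{156800}{3}$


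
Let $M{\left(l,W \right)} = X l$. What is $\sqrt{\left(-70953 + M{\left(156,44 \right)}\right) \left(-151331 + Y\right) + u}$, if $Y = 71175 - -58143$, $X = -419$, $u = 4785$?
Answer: $\sqrt{3000750906} \approx 54779.0$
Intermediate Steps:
$Y = 129318$ ($Y = 71175 + 58143 = 129318$)
$M{\left(l,W \right)} = - 419 l$
$\sqrt{\left(-70953 + M{\left(156,44 \right)}\right) \left(-151331 + Y\right) + u} = \sqrt{\left(-70953 - 65364\right) \left(-151331 + 129318\right) + 4785} = \sqrt{\left(-70953 - 65364\right) \left(-22013\right) + 4785} = \sqrt{\left(-136317\right) \left(-22013\right) + 4785} = \sqrt{3000746121 + 4785} = \sqrt{3000750906}$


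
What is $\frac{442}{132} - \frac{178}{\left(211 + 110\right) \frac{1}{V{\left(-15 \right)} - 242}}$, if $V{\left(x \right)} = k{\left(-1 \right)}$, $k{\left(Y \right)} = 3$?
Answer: $\frac{319857}{2354} \approx 135.88$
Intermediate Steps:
$V{\left(x \right)} = 3$
$\frac{442}{132} - \frac{178}{\left(211 + 110\right) \frac{1}{V{\left(-15 \right)} - 242}} = \frac{442}{132} - \frac{178}{\left(211 + 110\right) \frac{1}{3 - 242}} = 442 \cdot \frac{1}{132} - \frac{178}{321 \frac{1}{-239}} = \frac{221}{66} - \frac{178}{321 \left(- \frac{1}{239}\right)} = \frac{221}{66} - \frac{178}{- \frac{321}{239}} = \frac{221}{66} - - \frac{42542}{321} = \frac{221}{66} + \frac{42542}{321} = \frac{319857}{2354}$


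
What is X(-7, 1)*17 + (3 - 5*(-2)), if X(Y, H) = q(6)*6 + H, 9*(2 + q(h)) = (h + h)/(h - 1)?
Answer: -734/5 ≈ -146.80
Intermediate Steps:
q(h) = -2 + 2*h/(9*(-1 + h)) (q(h) = -2 + ((h + h)/(h - 1))/9 = -2 + ((2*h)/(-1 + h))/9 = -2 + (2*h/(-1 + h))/9 = -2 + 2*h/(9*(-1 + h)))
X(Y, H) = -52/5 + H (X(Y, H) = (2*(9 - 8*6)/(9*(-1 + 6)))*6 + H = ((2/9)*(9 - 48)/5)*6 + H = ((2/9)*(⅕)*(-39))*6 + H = -26/15*6 + H = -52/5 + H)
X(-7, 1)*17 + (3 - 5*(-2)) = (-52/5 + 1)*17 + (3 - 5*(-2)) = -47/5*17 + (3 + 10) = -799/5 + 13 = -734/5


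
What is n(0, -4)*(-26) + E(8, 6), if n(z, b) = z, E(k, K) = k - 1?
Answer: 7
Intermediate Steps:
E(k, K) = -1 + k
n(0, -4)*(-26) + E(8, 6) = 0*(-26) + (-1 + 8) = 0 + 7 = 7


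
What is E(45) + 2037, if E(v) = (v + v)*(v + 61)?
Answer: 11577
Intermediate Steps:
E(v) = 2*v*(61 + v) (E(v) = (2*v)*(61 + v) = 2*v*(61 + v))
E(45) + 2037 = 2*45*(61 + 45) + 2037 = 2*45*106 + 2037 = 9540 + 2037 = 11577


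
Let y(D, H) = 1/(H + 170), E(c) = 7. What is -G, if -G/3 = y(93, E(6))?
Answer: 1/59 ≈ 0.016949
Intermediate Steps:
y(D, H) = 1/(170 + H)
G = -1/59 (G = -3/(170 + 7) = -3/177 = -3*1/177 = -1/59 ≈ -0.016949)
-G = -1*(-1/59) = 1/59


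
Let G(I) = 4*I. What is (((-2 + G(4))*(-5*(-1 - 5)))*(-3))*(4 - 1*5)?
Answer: 1260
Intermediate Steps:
(((-2 + G(4))*(-5*(-1 - 5)))*(-3))*(4 - 1*5) = (((-2 + 4*4)*(-5*(-1 - 5)))*(-3))*(4 - 1*5) = (((-2 + 16)*(-5*(-6)))*(-3))*(4 - 5) = ((14*30)*(-3))*(-1) = (420*(-3))*(-1) = -1260*(-1) = 1260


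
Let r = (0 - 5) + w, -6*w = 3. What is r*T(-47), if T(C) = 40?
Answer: -220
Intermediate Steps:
w = -½ (w = -⅙*3 = -½ ≈ -0.50000)
r = -11/2 (r = (0 - 5) - ½ = -5 - ½ = -11/2 ≈ -5.5000)
r*T(-47) = -11/2*40 = -220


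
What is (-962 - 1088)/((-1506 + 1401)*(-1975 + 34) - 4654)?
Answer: -2050/199151 ≈ -0.010294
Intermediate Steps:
(-962 - 1088)/((-1506 + 1401)*(-1975 + 34) - 4654) = -2050/(-105*(-1941) - 4654) = -2050/(203805 - 4654) = -2050/199151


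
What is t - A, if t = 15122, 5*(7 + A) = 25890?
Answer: 9951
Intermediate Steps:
A = 5171 (A = -7 + (⅕)*25890 = -7 + 5178 = 5171)
t - A = 15122 - 1*5171 = 15122 - 5171 = 9951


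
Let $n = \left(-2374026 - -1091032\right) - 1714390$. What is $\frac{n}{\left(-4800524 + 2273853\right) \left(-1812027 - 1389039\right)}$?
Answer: $- \frac{499564}{1348006771881} \approx -3.7059 \cdot 10^{-7}$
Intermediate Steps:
$n = -2997384$ ($n = \left(-2374026 + 1091032\right) - 1714390 = -1282994 - 1714390 = -2997384$)
$\frac{n}{\left(-4800524 + 2273853\right) \left(-1812027 - 1389039\right)} = - \frac{2997384}{\left(-4800524 + 2273853\right) \left(-1812027 - 1389039\right)} = - \frac{2997384}{\left(-2526671\right) \left(-3201066\right)} = - \frac{2997384}{8088040631286} = \left(-2997384\right) \frac{1}{8088040631286} = - \frac{499564}{1348006771881}$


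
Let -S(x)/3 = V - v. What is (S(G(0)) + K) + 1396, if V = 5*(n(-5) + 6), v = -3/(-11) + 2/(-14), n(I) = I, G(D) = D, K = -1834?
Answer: -34851/77 ≈ -452.61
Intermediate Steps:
v = 10/77 (v = -3*(-1/11) + 2*(-1/14) = 3/11 - 1/7 = 10/77 ≈ 0.12987)
V = 5 (V = 5*(-5 + 6) = 5*1 = 5)
S(x) = -1125/77 (S(x) = -3*(5 - 1*10/77) = -3*(5 - 10/77) = -3*375/77 = -1125/77)
(S(G(0)) + K) + 1396 = (-1125/77 - 1834) + 1396 = -142343/77 + 1396 = -34851/77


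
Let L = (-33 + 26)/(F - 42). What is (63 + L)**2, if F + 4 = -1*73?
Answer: 1149184/289 ≈ 3976.4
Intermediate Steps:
F = -77 (F = -4 - 1*73 = -4 - 73 = -77)
L = 1/17 (L = (-33 + 26)/(-77 - 42) = -7/(-119) = -7*(-1/119) = 1/17 ≈ 0.058824)
(63 + L)**2 = (63 + 1/17)**2 = (1072/17)**2 = 1149184/289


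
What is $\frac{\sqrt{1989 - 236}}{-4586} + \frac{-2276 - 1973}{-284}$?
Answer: $\frac{4249}{284} - \frac{\sqrt{1753}}{4586} \approx 14.952$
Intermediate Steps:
$\frac{\sqrt{1989 - 236}}{-4586} + \frac{-2276 - 1973}{-284} = \sqrt{1753} \left(- \frac{1}{4586}\right) - - \frac{4249}{284} = - \frac{\sqrt{1753}}{4586} + \frac{4249}{284} = \frac{4249}{284} - \frac{\sqrt{1753}}{4586}$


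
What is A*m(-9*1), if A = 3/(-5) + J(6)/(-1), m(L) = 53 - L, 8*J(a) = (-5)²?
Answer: -4619/20 ≈ -230.95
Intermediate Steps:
J(a) = 25/8 (J(a) = (⅛)*(-5)² = (⅛)*25 = 25/8)
A = -149/40 (A = 3/(-5) + (25/8)/(-1) = 3*(-⅕) + (25/8)*(-1) = -⅗ - 25/8 = -149/40 ≈ -3.7250)
A*m(-9*1) = -149*(53 - (-9))/40 = -149*(53 - 1*(-9))/40 = -149*(53 + 9)/40 = -149/40*62 = -4619/20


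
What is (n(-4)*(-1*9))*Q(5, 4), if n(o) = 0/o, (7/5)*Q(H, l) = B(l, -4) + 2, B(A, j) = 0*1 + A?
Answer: 0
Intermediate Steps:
B(A, j) = A (B(A, j) = 0 + A = A)
Q(H, l) = 10/7 + 5*l/7 (Q(H, l) = 5*(l + 2)/7 = 5*(2 + l)/7 = 10/7 + 5*l/7)
n(o) = 0
(n(-4)*(-1*9))*Q(5, 4) = (0*(-1*9))*(10/7 + (5/7)*4) = (0*(-9))*(10/7 + 20/7) = 0*(30/7) = 0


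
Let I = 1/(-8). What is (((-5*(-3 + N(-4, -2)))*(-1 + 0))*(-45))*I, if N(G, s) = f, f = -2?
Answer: -1125/8 ≈ -140.63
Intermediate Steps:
N(G, s) = -2
I = -⅛ ≈ -0.12500
(((-5*(-3 + N(-4, -2)))*(-1 + 0))*(-45))*I = (((-5*(-3 - 2))*(-1 + 0))*(-45))*(-⅛) = ((-5*(-5)*(-1))*(-45))*(-⅛) = ((25*(-1))*(-45))*(-⅛) = -25*(-45)*(-⅛) = 1125*(-⅛) = -1125/8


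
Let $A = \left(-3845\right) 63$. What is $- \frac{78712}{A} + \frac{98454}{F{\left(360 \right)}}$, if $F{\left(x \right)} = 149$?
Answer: $\frac{23860732778}{36093015} \approx 661.09$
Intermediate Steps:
$A = -242235$
$- \frac{78712}{A} + \frac{98454}{F{\left(360 \right)}} = - \frac{78712}{-242235} + \frac{98454}{149} = \left(-78712\right) \left(- \frac{1}{242235}\right) + 98454 \cdot \frac{1}{149} = \frac{78712}{242235} + \frac{98454}{149} = \frac{23860732778}{36093015}$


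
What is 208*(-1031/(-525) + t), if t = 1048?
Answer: 114656048/525 ≈ 2.1839e+5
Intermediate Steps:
208*(-1031/(-525) + t) = 208*(-1031/(-525) + 1048) = 208*(-1031*(-1/525) + 1048) = 208*(1031/525 + 1048) = 208*(551231/525) = 114656048/525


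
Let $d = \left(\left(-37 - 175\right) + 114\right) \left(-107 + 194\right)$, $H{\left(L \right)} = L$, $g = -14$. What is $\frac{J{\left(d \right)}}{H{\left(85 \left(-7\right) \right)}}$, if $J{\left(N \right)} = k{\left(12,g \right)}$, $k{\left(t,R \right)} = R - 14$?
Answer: $\frac{4}{85} \approx 0.047059$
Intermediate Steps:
$k{\left(t,R \right)} = -14 + R$
$d = -8526$ ($d = \left(\left(-37 - 175\right) + 114\right) 87 = \left(-212 + 114\right) 87 = \left(-98\right) 87 = -8526$)
$J{\left(N \right)} = -28$ ($J{\left(N \right)} = -14 - 14 = -28$)
$\frac{J{\left(d \right)}}{H{\left(85 \left(-7\right) \right)}} = - \frac{28}{85 \left(-7\right)} = - \frac{28}{-595} = \left(-28\right) \left(- \frac{1}{595}\right) = \frac{4}{85}$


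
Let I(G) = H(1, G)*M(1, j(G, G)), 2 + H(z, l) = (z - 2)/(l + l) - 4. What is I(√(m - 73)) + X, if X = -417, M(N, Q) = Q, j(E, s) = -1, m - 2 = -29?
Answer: -411 - I/20 ≈ -411.0 - 0.05*I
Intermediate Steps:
m = -27 (m = 2 - 29 = -27)
H(z, l) = -6 + (-2 + z)/(2*l) (H(z, l) = -2 + ((z - 2)/(l + l) - 4) = -2 + ((-2 + z)/((2*l)) - 4) = -2 + ((-2 + z)*(1/(2*l)) - 4) = -2 + ((-2 + z)/(2*l) - 4) = -2 + (-4 + (-2 + z)/(2*l)) = -6 + (-2 + z)/(2*l))
I(G) = -(-1 - 12*G)/(2*G) (I(G) = ((-2 + 1 - 12*G)/(2*G))*(-1) = ((-1 - 12*G)/(2*G))*(-1) = -(-1 - 12*G)/(2*G))
I(√(m - 73)) + X = (6 + 1/(2*(√(-27 - 73)))) - 417 = (6 + 1/(2*(√(-100)))) - 417 = (6 + 1/(2*((10*I)))) - 417 = (6 + (-I/10)/2) - 417 = (6 - I/20) - 417 = -411 - I/20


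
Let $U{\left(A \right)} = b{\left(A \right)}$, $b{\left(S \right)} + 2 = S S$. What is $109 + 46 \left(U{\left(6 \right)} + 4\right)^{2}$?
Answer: $66533$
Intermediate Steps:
$b{\left(S \right)} = -2 + S^{2}$ ($b{\left(S \right)} = -2 + S S = -2 + S^{2}$)
$U{\left(A \right)} = -2 + A^{2}$
$109 + 46 \left(U{\left(6 \right)} + 4\right)^{2} = 109 + 46 \left(\left(-2 + 6^{2}\right) + 4\right)^{2} = 109 + 46 \left(\left(-2 + 36\right) + 4\right)^{2} = 109 + 46 \left(34 + 4\right)^{2} = 109 + 46 \cdot 38^{2} = 109 + 46 \cdot 1444 = 109 + 66424 = 66533$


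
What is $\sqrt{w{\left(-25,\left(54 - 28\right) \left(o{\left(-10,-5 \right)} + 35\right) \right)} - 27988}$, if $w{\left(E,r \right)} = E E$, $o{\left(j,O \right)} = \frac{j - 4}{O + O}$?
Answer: $i \sqrt{27363} \approx 165.42 i$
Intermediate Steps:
$o{\left(j,O \right)} = \frac{-4 + j}{2 O}$
$w{\left(E,r \right)} = E^{2}$
$\sqrt{w{\left(-25,\left(54 - 28\right) \left(o{\left(-10,-5 \right)} + 35\right) \right)} - 27988} = \sqrt{\left(-25\right)^{2} - 27988} = \sqrt{625 - 27988} = \sqrt{-27363} = i \sqrt{27363}$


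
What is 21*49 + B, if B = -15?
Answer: 1014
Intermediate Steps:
21*49 + B = 21*49 - 15 = 1029 - 15 = 1014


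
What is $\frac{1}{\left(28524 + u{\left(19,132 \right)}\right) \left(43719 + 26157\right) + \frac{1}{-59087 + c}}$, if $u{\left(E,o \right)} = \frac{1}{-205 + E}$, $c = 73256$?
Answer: $\frac{439239}{875465983706593} \approx 5.0172 \cdot 10^{-10}$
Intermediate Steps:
$\frac{1}{\left(28524 + u{\left(19,132 \right)}\right) \left(43719 + 26157\right) + \frac{1}{-59087 + c}} = \frac{1}{\left(28524 + \frac{1}{-205 + 19}\right) \left(43719 + 26157\right) + \frac{1}{-59087 + 73256}} = \frac{1}{\left(28524 + \frac{1}{-186}\right) 69876 + \frac{1}{14169}} = \frac{1}{\left(28524 - \frac{1}{186}\right) 69876 + \frac{1}{14169}} = \frac{1}{\frac{5305463}{186} \cdot 69876 + \frac{1}{14169}} = \frac{1}{\frac{61787422098}{31} + \frac{1}{14169}} = \frac{1}{\frac{875465983706593}{439239}} = \frac{439239}{875465983706593}$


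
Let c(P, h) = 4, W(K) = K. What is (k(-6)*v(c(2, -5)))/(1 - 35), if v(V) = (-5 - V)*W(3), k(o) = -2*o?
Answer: 162/17 ≈ 9.5294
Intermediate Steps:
v(V) = -15 - 3*V (v(V) = (-5 - V)*3 = -15 - 3*V)
(k(-6)*v(c(2, -5)))/(1 - 35) = ((-2*(-6))*(-15 - 3*4))/(1 - 35) = (12*(-15 - 12))/(-34) = (12*(-27))*(-1/34) = -324*(-1/34) = 162/17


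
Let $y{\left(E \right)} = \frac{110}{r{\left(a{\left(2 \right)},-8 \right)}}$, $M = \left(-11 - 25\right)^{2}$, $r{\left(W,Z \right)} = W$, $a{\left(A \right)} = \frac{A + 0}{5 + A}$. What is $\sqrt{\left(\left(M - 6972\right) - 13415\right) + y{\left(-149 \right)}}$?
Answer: $i \sqrt{18706} \approx 136.77 i$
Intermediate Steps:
$a{\left(A \right)} = \frac{A}{5 + A}$
$M = 1296$ ($M = \left(-36\right)^{2} = 1296$)
$y{\left(E \right)} = 385$ ($y{\left(E \right)} = \frac{110}{2 \frac{1}{5 + 2}} = \frac{110}{2 \cdot \frac{1}{7}} = \frac{110}{\frac{2}{7}} = 110 \cdot \frac{7}{2} = 385$)
$\sqrt{\left(\left(M - 6972\right) - 13415\right) + y{\left(-149 \right)}} = \sqrt{\left(\left(1296 - 6972\right) - 13415\right) + 385} = \sqrt{\left(-5676 - 13415\right) + 385} = \sqrt{-19091 + 385} = \sqrt{-18706} = i \sqrt{18706}$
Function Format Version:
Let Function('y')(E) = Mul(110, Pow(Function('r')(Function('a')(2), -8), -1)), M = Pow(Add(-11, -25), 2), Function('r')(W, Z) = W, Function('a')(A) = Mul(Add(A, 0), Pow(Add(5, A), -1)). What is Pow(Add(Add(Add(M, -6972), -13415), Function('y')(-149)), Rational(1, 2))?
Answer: Mul(I, Pow(18706, Rational(1, 2))) ≈ Mul(136.77, I)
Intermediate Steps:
Function('a')(A) = Mul(A, Pow(Add(5, A), -1))
M = 1296 (M = Pow(-36, 2) = 1296)
Function('y')(E) = 385 (Function('y')(E) = Mul(110, Pow(Mul(2, Pow(Add(5, 2), -1)), -1)) = Mul(110, Pow(Mul(2, Pow(7, -1)), -1)) = Mul(110, Pow(Mul(2, Rational(1, 7)), -1)) = Mul(110, Pow(Rational(2, 7), -1)) = Mul(110, Rational(7, 2)) = 385)
Pow(Add(Add(Add(M, -6972), -13415), Function('y')(-149)), Rational(1, 2)) = Pow(Add(Add(Add(1296, -6972), -13415), 385), Rational(1, 2)) = Pow(Add(Add(-5676, -13415), 385), Rational(1, 2)) = Pow(Add(-19091, 385), Rational(1, 2)) = Pow(-18706, Rational(1, 2)) = Mul(I, Pow(18706, Rational(1, 2)))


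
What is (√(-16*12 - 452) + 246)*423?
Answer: 104058 + 846*I*√161 ≈ 1.0406e+5 + 10735.0*I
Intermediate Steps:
(√(-16*12 - 452) + 246)*423 = (√(-192 - 452) + 246)*423 = (√(-644) + 246)*423 = (2*I*√161 + 246)*423 = (246 + 2*I*√161)*423 = 104058 + 846*I*√161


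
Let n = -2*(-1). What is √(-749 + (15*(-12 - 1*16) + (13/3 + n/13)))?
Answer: 2*I*√442806/39 ≈ 34.125*I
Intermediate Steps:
n = 2
√(-749 + (15*(-12 - 1*16) + (13/3 + n/13))) = √(-749 + (15*(-12 - 1*16) + (13/3 + 2/13))) = √(-749 + (15*(-12 - 16) + (13*(⅓) + 2*(1/13)))) = √(-749 + (15*(-28) + (13/3 + 2/13))) = √(-749 + (-420 + 175/39)) = √(-749 - 16205/39) = √(-45416/39) = 2*I*√442806/39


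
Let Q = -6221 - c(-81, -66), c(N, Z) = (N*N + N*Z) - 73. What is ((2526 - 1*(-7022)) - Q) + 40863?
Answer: 68466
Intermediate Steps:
c(N, Z) = -73 + N² + N*Z (c(N, Z) = (N² + N*Z) - 73 = -73 + N² + N*Z)
Q = -18055 (Q = -6221 - (-73 + (-81)² - 81*(-66)) = -6221 - (-73 + 6561 + 5346) = -6221 - 1*11834 = -6221 - 11834 = -18055)
((2526 - 1*(-7022)) - Q) + 40863 = ((2526 - 1*(-7022)) - 1*(-18055)) + 40863 = ((2526 + 7022) + 18055) + 40863 = (9548 + 18055) + 40863 = 27603 + 40863 = 68466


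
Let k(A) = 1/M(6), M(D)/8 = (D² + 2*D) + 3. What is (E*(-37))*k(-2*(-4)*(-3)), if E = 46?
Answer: -851/204 ≈ -4.1716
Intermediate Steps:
M(D) = 24 + 8*D² + 16*D (M(D) = 8*((D² + 2*D) + 3) = 8*(3 + D² + 2*D) = 24 + 8*D² + 16*D)
k(A) = 1/408 (k(A) = 1/(24 + 8*6² + 16*6) = 1/(24 + 8*36 + 96) = 1/(24 + 288 + 96) = 1/408)
(E*(-37))*k(-2*(-4)*(-3)) = (46*(-37))*(1/408) = -1702*1/408 = -851/204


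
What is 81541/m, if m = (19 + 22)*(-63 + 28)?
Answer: -81541/1435 ≈ -56.823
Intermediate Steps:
m = -1435 (m = 41*(-35) = -1435)
81541/m = 81541/(-1435) = 81541*(-1/1435) = -81541/1435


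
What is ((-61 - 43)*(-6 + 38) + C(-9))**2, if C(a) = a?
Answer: 11135569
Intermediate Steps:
((-61 - 43)*(-6 + 38) + C(-9))**2 = ((-61 - 43)*(-6 + 38) - 9)**2 = (-104*32 - 9)**2 = (-3328 - 9)**2 = (-3337)**2 = 11135569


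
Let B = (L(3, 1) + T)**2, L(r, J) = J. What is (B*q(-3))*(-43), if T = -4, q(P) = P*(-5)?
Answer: -5805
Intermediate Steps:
q(P) = -5*P
B = 9 (B = (1 - 4)**2 = (-3)**2 = 9)
(B*q(-3))*(-43) = (9*(-5*(-3)))*(-43) = (9*15)*(-43) = 135*(-43) = -5805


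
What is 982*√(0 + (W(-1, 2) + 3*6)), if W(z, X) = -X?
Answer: 3928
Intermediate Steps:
982*√(0 + (W(-1, 2) + 3*6)) = 982*√(0 + (-1*2 + 3*6)) = 982*√(0 + (-2 + 18)) = 982*√(0 + 16) = 982*√16 = 982*4 = 3928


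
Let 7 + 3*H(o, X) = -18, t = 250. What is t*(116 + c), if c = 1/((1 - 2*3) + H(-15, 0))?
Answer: 115925/4 ≈ 28981.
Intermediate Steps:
H(o, X) = -25/3 (H(o, X) = -7/3 + (1/3)*(-18) = -7/3 - 6 = -25/3)
c = -3/40 (c = 1/((1 - 2*3) - 25/3) = 1/((1 - 6) - 25/3) = 1/(-5 - 25/3) = 1/(-40/3) = -3/40 ≈ -0.075000)
t*(116 + c) = 250*(116 - 3/40) = 250*(4637/40) = 115925/4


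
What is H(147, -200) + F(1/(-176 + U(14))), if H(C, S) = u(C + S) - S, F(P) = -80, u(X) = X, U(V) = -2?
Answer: 67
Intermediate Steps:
H(C, S) = C (H(C, S) = (C + S) - S = C)
H(147, -200) + F(1/(-176 + U(14))) = 147 - 80 = 67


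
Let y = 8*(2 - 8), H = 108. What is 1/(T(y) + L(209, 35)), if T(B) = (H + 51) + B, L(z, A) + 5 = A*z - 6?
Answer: 1/7415 ≈ 0.00013486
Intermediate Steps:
L(z, A) = -11 + A*z (L(z, A) = -5 + (A*z - 6) = -5 + (-6 + A*z) = -11 + A*z)
y = -48 (y = 8*(-6) = -48)
T(B) = 159 + B (T(B) = (108 + 51) + B = 159 + B)
1/(T(y) + L(209, 35)) = 1/((159 - 48) + (-11 + 35*209)) = 1/(111 + (-11 + 7315)) = 1/(111 + 7304) = 1/7415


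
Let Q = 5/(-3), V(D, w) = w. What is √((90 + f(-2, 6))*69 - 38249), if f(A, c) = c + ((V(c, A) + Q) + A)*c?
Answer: I*√33971 ≈ 184.31*I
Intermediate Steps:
Q = -5/3 (Q = 5*(-⅓) = -5/3 ≈ -1.6667)
f(A, c) = c + c*(-5/3 + 2*A) (f(A, c) = c + ((A - 5/3) + A)*c = c + ((-5/3 + A) + A)*c = c + (-5/3 + 2*A)*c = c + c*(-5/3 + 2*A))
√((90 + f(-2, 6))*69 - 38249) = √((90 + (⅔)*6*(-1 + 3*(-2)))*69 - 38249) = √((90 + (⅔)*6*(-1 - 6))*69 - 38249) = √((90 + (⅔)*6*(-7))*69 - 38249) = √((90 - 28)*69 - 38249) = √(62*69 - 38249) = √(4278 - 38249) = √(-33971) = I*√33971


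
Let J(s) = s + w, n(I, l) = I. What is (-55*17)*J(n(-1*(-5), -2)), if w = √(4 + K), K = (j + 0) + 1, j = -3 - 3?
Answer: -4675 - 935*I ≈ -4675.0 - 935.0*I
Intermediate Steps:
j = -6
K = -5 (K = (-6 + 0) + 1 = -6 + 1 = -5)
w = I (w = √(4 - 5) = √(-1) = I ≈ 1.0*I)
J(s) = I + s (J(s) = s + I = I + s)
(-55*17)*J(n(-1*(-5), -2)) = (-55*17)*(I - 1*(-5)) = -935*(I + 5) = -935*(5 + I) = -4675 - 935*I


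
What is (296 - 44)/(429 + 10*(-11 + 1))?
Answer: 36/47 ≈ 0.76596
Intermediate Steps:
(296 - 44)/(429 + 10*(-11 + 1)) = 252/(429 + 10*(-10)) = 252/(429 - 100) = 252/329 = 252*(1/329) = 36/47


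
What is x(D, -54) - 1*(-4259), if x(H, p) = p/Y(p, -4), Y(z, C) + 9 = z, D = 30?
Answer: 29819/7 ≈ 4259.9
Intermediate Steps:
Y(z, C) = -9 + z
x(H, p) = p/(-9 + p)
x(D, -54) - 1*(-4259) = -54/(-9 - 54) - 1*(-4259) = -54/(-63) + 4259 = -54*(-1/63) + 4259 = 6/7 + 4259 = 29819/7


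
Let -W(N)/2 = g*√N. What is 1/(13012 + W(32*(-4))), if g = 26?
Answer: 3253/42414564 + 26*I*√2/10603641 ≈ 7.6695e-5 + 3.4676e-6*I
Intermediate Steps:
W(N) = -52*√N
1/(13012 + W(32*(-4))) = 1/(13012 - 52*8*I*√2) = 1/(13012 - 416*I*√2)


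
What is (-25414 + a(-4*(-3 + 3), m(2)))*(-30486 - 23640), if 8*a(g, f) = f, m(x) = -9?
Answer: 5502476223/4 ≈ 1.3756e+9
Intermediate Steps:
a(g, f) = f/8
(-25414 + a(-4*(-3 + 3), m(2)))*(-30486 - 23640) = (-25414 + (1/8)*(-9))*(-30486 - 23640) = (-25414 - 9/8)*(-54126) = -203321/8*(-54126) = 5502476223/4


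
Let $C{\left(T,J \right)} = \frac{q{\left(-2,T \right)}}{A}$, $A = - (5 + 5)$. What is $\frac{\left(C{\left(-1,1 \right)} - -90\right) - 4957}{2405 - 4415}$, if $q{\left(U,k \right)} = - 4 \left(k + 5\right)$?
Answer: $\frac{8109}{3350} \approx 2.4206$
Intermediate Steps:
$A = -10$ ($A = \left(-1\right) 10 = -10$)
$q{\left(U,k \right)} = -20 - 4 k$ ($q{\left(U,k \right)} = - 4 \left(5 + k\right) = -20 - 4 k$)
$C{\left(T,J \right)} = 2 + \frac{2 T}{5}$ ($C{\left(T,J \right)} = \frac{-20 - 4 T}{-10} = \left(-20 - 4 T\right) \left(- \frac{1}{10}\right) = 2 + \frac{2 T}{5}$)
$\frac{\left(C{\left(-1,1 \right)} - -90\right) - 4957}{2405 - 4415} = \frac{\left(\left(2 + \frac{2}{5} \left(-1\right)\right) - -90\right) - 4957}{2405 - 4415} = \frac{\left(\left(2 - \frac{2}{5}\right) + 90\right) - 4957}{-2010} = \left(\left(\frac{8}{5} + 90\right) - 4957\right) \left(- \frac{1}{2010}\right) = \left(\frac{458}{5} - 4957\right) \left(- \frac{1}{2010}\right) = \left(- \frac{24327}{5}\right) \left(- \frac{1}{2010}\right) = \frac{8109}{3350}$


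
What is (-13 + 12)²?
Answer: 1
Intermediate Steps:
(-13 + 12)² = (-1)² = 1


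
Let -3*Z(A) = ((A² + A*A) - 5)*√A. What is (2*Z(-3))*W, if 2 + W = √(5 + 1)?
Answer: 26*I*√3*(2 - √6)/3 ≈ -6.7473*I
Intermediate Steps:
W = -2 + √6 (W = -2 + √(5 + 1) = -2 + √6 ≈ 0.44949)
Z(A) = -√A*(-5 + 2*A²)/3 (Z(A) = -((A² + A*A) - 5)*√A/3 = -((A² + A²) - 5)*√A/3 = -(2*A² - 5)*√A/3 = -(-5 + 2*A²)*√A/3 = -√A*(-5 + 2*A²)/3)
(2*Z(-3))*W = (2*(√(-3)*(5 - 2*(-3)²)/3))*(-2 + √6) = (2*((I*√3)*(5 - 2*9)/3))*(-2 + √6) = (2*((I*√3)*(5 - 18)/3))*(-2 + √6) = (2*((⅓)*(I*√3)*(-13)))*(-2 + √6) = (2*(-13*I*√3/3))*(-2 + √6) = (-26*I*√3/3)*(-2 + √6) = -26*I*√3*(-2 + √6)/3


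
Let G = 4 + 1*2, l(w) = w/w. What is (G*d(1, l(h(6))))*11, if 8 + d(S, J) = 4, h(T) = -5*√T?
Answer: -264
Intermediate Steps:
l(w) = 1
d(S, J) = -4 (d(S, J) = -8 + 4 = -4)
G = 6 (G = 4 + 2 = 6)
(G*d(1, l(h(6))))*11 = (6*(-4))*11 = -24*11 = -264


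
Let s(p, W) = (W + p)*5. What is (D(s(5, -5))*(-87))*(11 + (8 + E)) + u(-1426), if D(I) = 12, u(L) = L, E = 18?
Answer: -40054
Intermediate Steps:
s(p, W) = 5*W + 5*p
(D(s(5, -5))*(-87))*(11 + (8 + E)) + u(-1426) = (12*(-87))*(11 + (8 + 18)) - 1426 = -1044*(11 + 26) - 1426 = -1044*37 - 1426 = -38628 - 1426 = -40054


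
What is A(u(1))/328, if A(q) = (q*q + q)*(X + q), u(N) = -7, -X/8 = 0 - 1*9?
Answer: 1365/164 ≈ 8.3232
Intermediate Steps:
X = 72 (X = -8*(0 - 1*9) = -8*(0 - 9) = -8*(-9) = 72)
A(q) = (72 + q)*(q + q**2) (A(q) = (q*q + q)*(72 + q) = (q**2 + q)*(72 + q) = (q + q**2)*(72 + q) = (72 + q)*(q + q**2))
A(u(1))/328 = -7*(72 + (-7)**2 + 73*(-7))/328 = -7*(72 + 49 - 511)*(1/328) = -7*(-390)*(1/328) = 2730*(1/328) = 1365/164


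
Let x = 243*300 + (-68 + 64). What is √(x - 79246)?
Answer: 5*I*√254 ≈ 79.687*I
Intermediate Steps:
x = 72896 (x = 72900 - 4 = 72896)
√(x - 79246) = √(72896 - 79246) = √(-6350) = 5*I*√254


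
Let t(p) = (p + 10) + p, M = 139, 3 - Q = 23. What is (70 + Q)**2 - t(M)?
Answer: 2212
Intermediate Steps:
Q = -20 (Q = 3 - 1*23 = 3 - 23 = -20)
t(p) = 10 + 2*p (t(p) = (10 + p) + p = 10 + 2*p)
(70 + Q)**2 - t(M) = (70 - 20)**2 - (10 + 2*139) = 50**2 - (10 + 278) = 2500 - 1*288 = 2500 - 288 = 2212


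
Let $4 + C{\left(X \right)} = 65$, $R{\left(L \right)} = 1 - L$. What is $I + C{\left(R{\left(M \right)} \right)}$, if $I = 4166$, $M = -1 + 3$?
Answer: $4227$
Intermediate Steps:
$M = 2$
$C{\left(X \right)} = 61$ ($C{\left(X \right)} = -4 + 65 = 61$)
$I + C{\left(R{\left(M \right)} \right)} = 4166 + 61 = 4227$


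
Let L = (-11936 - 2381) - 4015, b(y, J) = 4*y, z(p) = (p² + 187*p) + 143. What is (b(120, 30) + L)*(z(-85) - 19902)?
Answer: 507514508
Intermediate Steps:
z(p) = 143 + p² + 187*p
L = -18332 (L = -14317 - 4015 = -18332)
(b(120, 30) + L)*(z(-85) - 19902) = (4*120 - 18332)*((143 + (-85)² + 187*(-85)) - 19902) = (480 - 18332)*((143 + 7225 - 15895) - 19902) = -17852*(-8527 - 19902) = -17852*(-28429) = 507514508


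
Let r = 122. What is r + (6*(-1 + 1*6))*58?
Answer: 1862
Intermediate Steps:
r + (6*(-1 + 1*6))*58 = 122 + (6*(-1 + 1*6))*58 = 122 + (6*(-1 + 6))*58 = 122 + (6*5)*58 = 122 + 30*58 = 122 + 1740 = 1862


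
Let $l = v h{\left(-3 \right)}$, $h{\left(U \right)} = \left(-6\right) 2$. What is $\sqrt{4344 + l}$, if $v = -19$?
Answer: $6 \sqrt{127} \approx 67.617$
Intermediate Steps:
$h{\left(U \right)} = -12$
$l = 228$ ($l = \left(-19\right) \left(-12\right) = 228$)
$\sqrt{4344 + l} = \sqrt{4344 + 228} = \sqrt{4572} = 6 \sqrt{127}$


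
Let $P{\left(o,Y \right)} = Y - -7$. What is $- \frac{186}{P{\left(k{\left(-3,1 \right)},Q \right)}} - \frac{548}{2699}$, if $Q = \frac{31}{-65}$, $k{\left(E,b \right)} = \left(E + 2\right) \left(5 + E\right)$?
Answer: $- \frac{16431631}{572188} \approx -28.717$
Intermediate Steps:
$k{\left(E,b \right)} = \left(2 + E\right) \left(5 + E\right)$
$Q = - \frac{31}{65}$ ($Q = 31 \left(- \frac{1}{65}\right) = - \frac{31}{65} \approx -0.47692$)
$P{\left(o,Y \right)} = 7 + Y$ ($P{\left(o,Y \right)} = Y + 7 = 7 + Y$)
$- \frac{186}{P{\left(k{\left(-3,1 \right)},Q \right)}} - \frac{548}{2699} = - \frac{186}{7 - \frac{31}{65}} - \frac{548}{2699} = - \frac{186}{\frac{424}{65}} - \frac{548}{2699} = \left(-186\right) \frac{65}{424} - \frac{548}{2699} = - \frac{6045}{212} - \frac{548}{2699} = - \frac{16431631}{572188}$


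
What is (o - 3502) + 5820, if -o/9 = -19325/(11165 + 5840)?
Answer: 7918303/3401 ≈ 2328.2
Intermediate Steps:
o = 34785/3401 (o = -(-173925)/(11165 + 5840) = -(-173925)/17005 = -9*(-3865/3401) = 34785/3401 ≈ 10.228)
(o - 3502) + 5820 = (34785/3401 - 3502) + 5820 = -11875517/3401 + 5820 = 7918303/3401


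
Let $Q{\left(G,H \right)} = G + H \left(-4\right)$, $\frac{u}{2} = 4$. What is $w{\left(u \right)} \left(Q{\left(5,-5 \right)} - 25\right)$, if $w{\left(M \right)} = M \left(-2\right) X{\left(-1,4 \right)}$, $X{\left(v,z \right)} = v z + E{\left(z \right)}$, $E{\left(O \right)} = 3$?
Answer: $0$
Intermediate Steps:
$u = 8$ ($u = 2 \cdot 4 = 8$)
$X{\left(v,z \right)} = 3 + v z$ ($X{\left(v,z \right)} = v z + 3 = 3 + v z$)
$w{\left(M \right)} = 2 M$ ($w{\left(M \right)} = M \left(-2\right) \left(3 - 4\right) = - 2 M \left(3 - 4\right) = - 2 M \left(-1\right) = 2 M$)
$Q{\left(G,H \right)} = G - 4 H$
$w{\left(u \right)} \left(Q{\left(5,-5 \right)} - 25\right) = 2 \cdot 8 \left(\left(5 - -20\right) - 25\right) = 16 \left(\left(5 + 20\right) - 25\right) = 16 \left(25 - 25\right) = 16 \cdot 0 = 0$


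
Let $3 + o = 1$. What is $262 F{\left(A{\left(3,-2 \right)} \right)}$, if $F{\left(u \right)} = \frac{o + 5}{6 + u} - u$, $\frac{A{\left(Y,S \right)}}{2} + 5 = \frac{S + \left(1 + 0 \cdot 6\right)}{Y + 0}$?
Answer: $\frac{55151}{21} \approx 2626.2$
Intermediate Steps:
$o = -2$ ($o = -3 + 1 = -2$)
$A{\left(Y,S \right)} = -10 + \frac{2 \left(1 + S\right)}{Y}$ ($A{\left(Y,S \right)} = -10 + 2 \frac{S + \left(1 + 0 \cdot 6\right)}{Y + 0} = -10 + 2 \frac{S + \left(1 + 0\right)}{Y} = -10 + 2 \frac{S + 1}{Y} = -10 + 2 \frac{1 + S}{Y} = -10 + \frac{2 \left(1 + S\right)}{Y}$)
$F{\left(u \right)} = - u + \frac{3}{6 + u}$ ($F{\left(u \right)} = \frac{-2 + 5}{6 + u} - u = \frac{3}{6 + u} - u = - u + \frac{3}{6 + u}$)
$262 F{\left(A{\left(3,-2 \right)} \right)} = 262 \frac{3 - \left(\frac{2 \left(1 - 2 - 15\right)}{3}\right)^{2} - 6 \frac{2 \left(1 - 2 - 15\right)}{3}}{6 + \frac{2 \left(1 - 2 - 15\right)}{3}} = 262 \frac{3 - \left(2 \cdot \frac{1}{3} \left(1 - 2 - 15\right)\right)^{2} - 6 \cdot 2 \cdot \frac{1}{3} \left(1 - 2 - 15\right)}{6 + 2 \cdot \frac{1}{3} \left(1 - 2 - 15\right)} = 262 \frac{3 - \left(2 \cdot \frac{1}{3} \left(-16\right)\right)^{2} - 6 \cdot 2 \cdot \frac{1}{3} \left(-16\right)}{6 + 2 \cdot \frac{1}{3} \left(-16\right)} = 262 \frac{3 - \left(- \frac{32}{3}\right)^{2} - -64}{6 - \frac{32}{3}} = 262 \frac{3 - \frac{1024}{9} + 64}{- \frac{14}{3}} = 262 \left(- \frac{3 \left(3 - \frac{1024}{9} + 64\right)}{14}\right) = 262 \left(\left(- \frac{3}{14}\right) \left(- \frac{421}{9}\right)\right) = 262 \cdot \frac{421}{42} = \frac{55151}{21}$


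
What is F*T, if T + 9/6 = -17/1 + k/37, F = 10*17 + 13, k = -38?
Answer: -264435/74 ≈ -3573.4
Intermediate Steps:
F = 183 (F = 170 + 13 = 183)
T = -1445/74 (T = -3/2 + (-17/1 - 38/37) = -3/2 + (-17*1 - 38*1/37) = -3/2 + (-17 - 38/37) = -3/2 - 667/37 = -1445/74 ≈ -19.527)
F*T = 183*(-1445/74) = -264435/74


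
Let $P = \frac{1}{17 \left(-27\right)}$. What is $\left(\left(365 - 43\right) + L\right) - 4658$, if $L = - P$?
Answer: $- \frac{1990223}{459} \approx -4336.0$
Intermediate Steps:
$P = - \frac{1}{459}$ ($P = \frac{1}{-459} = - \frac{1}{459} \approx -0.0021787$)
$L = \frac{1}{459}$ ($L = \left(-1\right) \left(- \frac{1}{459}\right) = \frac{1}{459} \approx 0.0021787$)
$\left(\left(365 - 43\right) + L\right) - 4658 = \left(\left(365 - 43\right) + \frac{1}{459}\right) - 4658 = \left(322 + \frac{1}{459}\right) - 4658 = \frac{147799}{459} - 4658 = - \frac{1990223}{459}$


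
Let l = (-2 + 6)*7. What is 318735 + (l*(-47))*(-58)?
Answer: 395063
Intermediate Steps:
l = 28 (l = 4*7 = 28)
318735 + (l*(-47))*(-58) = 318735 + (28*(-47))*(-58) = 318735 - 1316*(-58) = 318735 + 76328 = 395063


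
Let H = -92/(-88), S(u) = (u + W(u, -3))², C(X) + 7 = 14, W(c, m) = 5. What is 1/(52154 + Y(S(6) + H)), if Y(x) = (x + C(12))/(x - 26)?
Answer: 2113/110204241 ≈ 1.9173e-5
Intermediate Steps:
C(X) = 7 (C(X) = -7 + 14 = 7)
S(u) = (5 + u)² (S(u) = (u + 5)² = (5 + u)²)
H = 23/22 (H = -92*(-1/88) = 23/22 ≈ 1.0455)
Y(x) = (7 + x)/(-26 + x) (Y(x) = (x + 7)/(x - 26) = (7 + x)/(-26 + x))
1/(52154 + Y(S(6) + H)) = 1/(52154 + (7 + ((5 + 6)² + 23/22))/(-26 + ((5 + 6)² + 23/22))) = 1/(52154 + (7 + (11² + 23/22))/(-26 + (11² + 23/22))) = 1/(52154 + (7 + (121 + 23/22))/(-26 + (121 + 23/22))) = 1/(52154 + (7 + 2685/22)/(-26 + 2685/22)) = 1/(52154 + (2839/22)/(2113/22)) = 1/(52154 + (22/2113)*(2839/22)) = 1/(52154 + 2839/2113) = 1/(110204241/2113) = 2113/110204241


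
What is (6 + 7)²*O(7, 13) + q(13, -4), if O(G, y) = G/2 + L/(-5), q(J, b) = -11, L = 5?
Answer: 823/2 ≈ 411.50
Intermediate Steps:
O(G, y) = -1 + G/2 (O(G, y) = G/2 + 5/(-5) = G*(½) + 5*(-⅕) = G/2 - 1 = -1 + G/2)
(6 + 7)²*O(7, 13) + q(13, -4) = (6 + 7)²*(-1 + (½)*7) - 11 = 13²*(-1 + 7/2) - 11 = 169*(5/2) - 11 = 845/2 - 11 = 823/2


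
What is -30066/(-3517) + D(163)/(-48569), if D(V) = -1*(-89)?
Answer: 1459962541/170817173 ≈ 8.5469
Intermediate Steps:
D(V) = 89
-30066/(-3517) + D(163)/(-48569) = -30066/(-3517) + 89/(-48569) = -30066*(-1/3517) + 89*(-1/48569) = 30066/3517 - 89/48569 = 1459962541/170817173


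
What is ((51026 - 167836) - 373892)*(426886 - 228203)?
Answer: -97494145466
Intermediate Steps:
((51026 - 167836) - 373892)*(426886 - 228203) = (-116810 - 373892)*198683 = -490702*198683 = -97494145466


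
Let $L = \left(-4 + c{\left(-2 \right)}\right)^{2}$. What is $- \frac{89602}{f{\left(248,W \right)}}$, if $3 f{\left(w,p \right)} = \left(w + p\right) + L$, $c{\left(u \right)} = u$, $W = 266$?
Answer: $- \frac{134403}{275} \approx -488.74$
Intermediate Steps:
$L = 36$ ($L = \left(-4 - 2\right)^{2} = \left(-6\right)^{2} = 36$)
$f{\left(w,p \right)} = 12 + \frac{p}{3} + \frac{w}{3}$ ($f{\left(w,p \right)} = \frac{\left(w + p\right) + 36}{3} = \frac{\left(p + w\right) + 36}{3} = \frac{36 + p + w}{3} = 12 + \frac{p}{3} + \frac{w}{3}$)
$- \frac{89602}{f{\left(248,W \right)}} = - \frac{89602}{12 + \frac{1}{3} \cdot 266 + \frac{1}{3} \cdot 248} = - \frac{89602}{12 + \frac{266}{3} + \frac{248}{3}} = - \frac{89602}{\frac{550}{3}} = \left(-89602\right) \frac{3}{550} = - \frac{134403}{275}$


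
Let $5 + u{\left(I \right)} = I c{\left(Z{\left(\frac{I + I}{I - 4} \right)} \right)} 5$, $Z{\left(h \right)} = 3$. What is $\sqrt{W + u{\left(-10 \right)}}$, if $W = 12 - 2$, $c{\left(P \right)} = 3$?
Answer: $i \sqrt{145} \approx 12.042 i$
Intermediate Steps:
$W = 10$ ($W = 12 - 2 = 10$)
$u{\left(I \right)} = -5 + 15 I$ ($u{\left(I \right)} = -5 + I 3 \cdot 5 = -5 + 3 I 5 = -5 + 15 I$)
$\sqrt{W + u{\left(-10 \right)}} = \sqrt{10 + \left(-5 + 15 \left(-10\right)\right)} = \sqrt{10 - 155} = \sqrt{-145} = i \sqrt{145}$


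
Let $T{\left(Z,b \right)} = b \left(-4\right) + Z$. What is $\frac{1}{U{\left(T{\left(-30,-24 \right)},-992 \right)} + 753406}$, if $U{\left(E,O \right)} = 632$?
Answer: $\frac{1}{754038} \approx 1.3262 \cdot 10^{-6}$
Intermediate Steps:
$T{\left(Z,b \right)} = Z - 4 b$ ($T{\left(Z,b \right)} = - 4 b + Z = Z - 4 b$)
$\frac{1}{U{\left(T{\left(-30,-24 \right)},-992 \right)} + 753406} = \frac{1}{632 + 753406} = \frac{1}{754038}$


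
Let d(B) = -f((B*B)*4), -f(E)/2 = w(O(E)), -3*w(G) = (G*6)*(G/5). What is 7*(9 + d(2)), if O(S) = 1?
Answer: 287/5 ≈ 57.400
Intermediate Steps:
w(G) = -2*G²/5 (w(G) = -G*6*G/5/3 = -6*G*G*(⅕)/3 = -6*G*G/5/3 = -2*G²/5)
f(E) = ⅘ (f(E) = -(-4)*1²/5 = -(-4)/5 = -2*(-⅖) = ⅘)
d(B) = -⅘ (d(B) = -1*⅘ = -⅘)
7*(9 + d(2)) = 7*(9 - ⅘) = 7*(41/5) = 287/5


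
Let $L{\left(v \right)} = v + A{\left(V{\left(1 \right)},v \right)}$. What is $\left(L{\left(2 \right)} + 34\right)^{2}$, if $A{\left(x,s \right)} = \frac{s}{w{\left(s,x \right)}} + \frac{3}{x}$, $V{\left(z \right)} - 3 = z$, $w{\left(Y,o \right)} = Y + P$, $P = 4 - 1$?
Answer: $\frac{552049}{400} \approx 1380.1$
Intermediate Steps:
$P = 3$ ($P = 4 - 1 = 3$)
$w{\left(Y,o \right)} = 3 + Y$ ($w{\left(Y,o \right)} = Y + 3 = 3 + Y$)
$V{\left(z \right)} = 3 + z$
$A{\left(x,s \right)} = \frac{3}{x} + \frac{s}{3 + s}$ ($A{\left(x,s \right)} = \frac{s}{3 + s} + \frac{3}{x} = \frac{3}{x} + \frac{s}{3 + s}$)
$L{\left(v \right)} = \frac{3}{4} + v + \frac{v}{3 + v}$ ($L{\left(v \right)} = v + \left(\frac{3}{3 + 1} + \frac{v}{3 + v}\right) = v + \left(\frac{3}{4} + \frac{v}{3 + v}\right) = \frac{3}{4} + v + \frac{v}{3 + v}$)
$\left(L{\left(2 \right)} + 34\right)^{2} = \left(\frac{9 + 4 \cdot 2^{2} + 19 \cdot 2}{4 \left(3 + 2\right)} + 34\right)^{2} = \left(\frac{9 + 4 \cdot 4 + 38}{4 \cdot 5} + 34\right)^{2} = \left(\frac{1}{4} \cdot \frac{1}{5} \left(9 + 16 + 38\right) + 34\right)^{2} = \left(\frac{1}{4} \cdot \frac{1}{5} \cdot 63 + 34\right)^{2} = \left(\frac{63}{20} + 34\right)^{2} = \left(\frac{743}{20}\right)^{2} = \frac{552049}{400}$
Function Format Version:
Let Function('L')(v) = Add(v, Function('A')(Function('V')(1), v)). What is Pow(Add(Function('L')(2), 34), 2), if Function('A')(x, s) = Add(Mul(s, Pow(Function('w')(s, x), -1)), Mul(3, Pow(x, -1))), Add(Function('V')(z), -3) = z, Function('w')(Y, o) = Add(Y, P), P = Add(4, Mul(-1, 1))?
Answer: Rational(552049, 400) ≈ 1380.1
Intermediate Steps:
P = 3 (P = Add(4, -1) = 3)
Function('w')(Y, o) = Add(3, Y) (Function('w')(Y, o) = Add(Y, 3) = Add(3, Y))
Function('V')(z) = Add(3, z)
Function('A')(x, s) = Add(Mul(3, Pow(x, -1)), Mul(s, Pow(Add(3, s), -1))) (Function('A')(x, s) = Add(Mul(s, Pow(Add(3, s), -1)), Mul(3, Pow(x, -1))) = Add(Mul(3, Pow(x, -1)), Mul(s, Pow(Add(3, s), -1))))
Function('L')(v) = Add(Rational(3, 4), v, Mul(v, Pow(Add(3, v), -1))) (Function('L')(v) = Add(v, Add(Mul(3, Pow(Add(3, 1), -1)), Mul(v, Pow(Add(3, v), -1)))) = Add(v, Add(Mul(3, Pow(4, -1)), Mul(v, Pow(Add(3, v), -1)))) = Add(v, Add(Mul(3, Rational(1, 4)), Mul(v, Pow(Add(3, v), -1)))) = Add(v, Add(Rational(3, 4), Mul(v, Pow(Add(3, v), -1)))) = Add(Rational(3, 4), v, Mul(v, Pow(Add(3, v), -1))))
Pow(Add(Function('L')(2), 34), 2) = Pow(Add(Mul(Rational(1, 4), Pow(Add(3, 2), -1), Add(9, Mul(4, Pow(2, 2)), Mul(19, 2))), 34), 2) = Pow(Add(Mul(Rational(1, 4), Pow(5, -1), Add(9, Mul(4, 4), 38)), 34), 2) = Pow(Add(Mul(Rational(1, 4), Rational(1, 5), Add(9, 16, 38)), 34), 2) = Pow(Add(Mul(Rational(1, 4), Rational(1, 5), 63), 34), 2) = Pow(Add(Rational(63, 20), 34), 2) = Pow(Rational(743, 20), 2) = Rational(552049, 400)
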